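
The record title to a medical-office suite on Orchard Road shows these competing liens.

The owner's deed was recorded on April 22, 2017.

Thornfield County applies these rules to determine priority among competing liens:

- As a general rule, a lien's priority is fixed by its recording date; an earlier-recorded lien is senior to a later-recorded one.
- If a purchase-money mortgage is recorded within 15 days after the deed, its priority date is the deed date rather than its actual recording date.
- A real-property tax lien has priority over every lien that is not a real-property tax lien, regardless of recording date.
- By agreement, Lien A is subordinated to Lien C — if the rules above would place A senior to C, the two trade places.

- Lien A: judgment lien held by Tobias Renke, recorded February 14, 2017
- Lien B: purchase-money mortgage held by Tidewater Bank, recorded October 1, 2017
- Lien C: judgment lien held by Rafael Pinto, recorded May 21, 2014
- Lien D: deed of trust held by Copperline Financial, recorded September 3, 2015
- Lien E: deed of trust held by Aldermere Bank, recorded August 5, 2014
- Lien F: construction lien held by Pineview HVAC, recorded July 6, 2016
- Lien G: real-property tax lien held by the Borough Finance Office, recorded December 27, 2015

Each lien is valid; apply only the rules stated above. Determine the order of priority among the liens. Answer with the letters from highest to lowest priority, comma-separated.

Adjusting effective dates: B missed the 15-day window (162 days after the deed), so its recording date stands.
G, as a real-property tax lien, has superpriority and ranks first.
Remaining liens by effective date: C (May 21, 2014), E (August 5, 2014), D (September 3, 2015), F (July 6, 2016), A (February 14, 2017), B (October 1, 2017).
A already ranks below C; the subordination has no effect.

G, C, E, D, F, A, B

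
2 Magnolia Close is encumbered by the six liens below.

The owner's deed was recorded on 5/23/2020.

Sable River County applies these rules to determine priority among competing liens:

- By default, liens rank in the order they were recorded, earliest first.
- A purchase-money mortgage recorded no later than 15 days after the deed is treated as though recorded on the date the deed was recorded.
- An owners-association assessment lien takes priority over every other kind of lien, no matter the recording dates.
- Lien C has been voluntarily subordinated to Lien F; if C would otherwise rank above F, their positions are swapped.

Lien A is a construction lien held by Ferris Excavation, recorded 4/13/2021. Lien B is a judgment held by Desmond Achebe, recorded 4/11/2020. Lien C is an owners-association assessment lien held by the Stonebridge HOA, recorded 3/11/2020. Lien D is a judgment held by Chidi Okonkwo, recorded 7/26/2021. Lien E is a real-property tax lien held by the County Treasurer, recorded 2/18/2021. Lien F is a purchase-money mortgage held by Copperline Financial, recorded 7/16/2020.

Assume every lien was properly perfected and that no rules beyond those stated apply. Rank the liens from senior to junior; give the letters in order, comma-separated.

Adjusting effective dates: F missed the 15-day window (54 days after the deed), so its recording date stands.
As an owners-association assessment lien, C is senior to every other lien.
The other liens, earliest effective date first: B (4/11/2020), F (7/16/2020), E (2/18/2021), A (4/13/2021), D (7/26/2021).
The subordination applies — C was senior to F — so C and F swap.

F, B, C, E, A, D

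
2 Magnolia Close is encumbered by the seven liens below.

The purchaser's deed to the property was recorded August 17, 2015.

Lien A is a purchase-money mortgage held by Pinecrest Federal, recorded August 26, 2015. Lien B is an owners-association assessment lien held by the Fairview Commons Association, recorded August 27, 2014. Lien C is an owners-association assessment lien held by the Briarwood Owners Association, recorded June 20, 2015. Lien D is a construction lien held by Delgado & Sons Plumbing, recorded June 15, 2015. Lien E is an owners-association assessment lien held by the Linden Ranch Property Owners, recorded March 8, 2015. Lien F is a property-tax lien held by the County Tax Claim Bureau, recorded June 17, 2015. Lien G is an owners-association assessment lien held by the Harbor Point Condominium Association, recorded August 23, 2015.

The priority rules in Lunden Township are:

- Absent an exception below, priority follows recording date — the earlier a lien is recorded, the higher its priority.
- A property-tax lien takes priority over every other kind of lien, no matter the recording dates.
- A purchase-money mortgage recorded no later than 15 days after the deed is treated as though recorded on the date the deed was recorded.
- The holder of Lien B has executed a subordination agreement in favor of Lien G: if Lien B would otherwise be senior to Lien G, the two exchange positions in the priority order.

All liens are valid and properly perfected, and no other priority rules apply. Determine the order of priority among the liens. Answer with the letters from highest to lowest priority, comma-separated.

Effective dates after the stated exceptions: A was recorded within the 15-day window, so its effective date is the deed date August 17, 2015.
F is a property-tax lien, so it outranks all other liens regardless of date.
The other liens, earliest effective date first: B (August 27, 2014), E (March 8, 2015), D (June 15, 2015), C (June 20, 2015), A (August 17, 2015), G (August 23, 2015).
Because B would otherwise rank above G, the subordination swaps them.

F, G, E, D, C, A, B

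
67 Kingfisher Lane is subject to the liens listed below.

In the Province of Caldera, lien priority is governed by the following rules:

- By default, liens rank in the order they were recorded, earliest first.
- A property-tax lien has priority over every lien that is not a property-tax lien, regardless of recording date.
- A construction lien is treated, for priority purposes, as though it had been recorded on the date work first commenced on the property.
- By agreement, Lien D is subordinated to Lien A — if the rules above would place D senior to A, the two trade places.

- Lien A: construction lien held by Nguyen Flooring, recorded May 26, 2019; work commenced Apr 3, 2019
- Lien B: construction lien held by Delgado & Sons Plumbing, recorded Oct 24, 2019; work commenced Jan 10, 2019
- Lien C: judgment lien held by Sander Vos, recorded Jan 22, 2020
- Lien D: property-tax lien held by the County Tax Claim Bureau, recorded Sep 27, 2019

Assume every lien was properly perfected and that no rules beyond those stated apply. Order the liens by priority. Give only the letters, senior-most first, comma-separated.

Effective dates: A is treated as recorded Apr 3, 2019, the work-commencement date; B is treated as recorded Jan 10, 2019, the work-commencement date.
D is a property-tax lien, so it outranks all other liens regardless of date.
Among the remaining liens, by effective date: B (Jan 10, 2019), A (Apr 3, 2019), C (Jan 22, 2020).
D would otherwise be senior to A, so under the subordination agreement D and A exchange positions.

A, B, D, C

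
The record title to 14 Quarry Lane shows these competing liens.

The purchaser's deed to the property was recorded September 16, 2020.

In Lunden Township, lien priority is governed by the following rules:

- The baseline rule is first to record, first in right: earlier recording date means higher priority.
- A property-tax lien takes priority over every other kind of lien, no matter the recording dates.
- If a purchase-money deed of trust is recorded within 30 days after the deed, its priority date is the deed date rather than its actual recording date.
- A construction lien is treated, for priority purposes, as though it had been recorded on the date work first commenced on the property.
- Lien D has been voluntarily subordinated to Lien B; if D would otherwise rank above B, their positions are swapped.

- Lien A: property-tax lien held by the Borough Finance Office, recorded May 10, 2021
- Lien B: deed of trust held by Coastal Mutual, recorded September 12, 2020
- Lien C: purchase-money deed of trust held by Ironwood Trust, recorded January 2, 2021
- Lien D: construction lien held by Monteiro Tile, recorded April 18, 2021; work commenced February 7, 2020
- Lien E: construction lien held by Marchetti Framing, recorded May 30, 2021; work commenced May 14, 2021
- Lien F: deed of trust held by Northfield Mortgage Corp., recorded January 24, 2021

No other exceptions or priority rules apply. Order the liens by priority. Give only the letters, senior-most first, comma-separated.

A, B, D, C, F, E

Effective dates: C was recorded 108 days after the deed — beyond 30 days — so no relation-back applies; D relates back to February 7, 2020 (work commenced); E relates back to May 14, 2021 (work commenced).
A is a property-tax lien and takes priority over every other lien.
Among the remaining liens, by effective date: D (February 7, 2020), B (September 12, 2020), C (January 2, 2021), F (January 24, 2021), E (May 14, 2021).
Because D would otherwise rank above B, the subordination swaps them.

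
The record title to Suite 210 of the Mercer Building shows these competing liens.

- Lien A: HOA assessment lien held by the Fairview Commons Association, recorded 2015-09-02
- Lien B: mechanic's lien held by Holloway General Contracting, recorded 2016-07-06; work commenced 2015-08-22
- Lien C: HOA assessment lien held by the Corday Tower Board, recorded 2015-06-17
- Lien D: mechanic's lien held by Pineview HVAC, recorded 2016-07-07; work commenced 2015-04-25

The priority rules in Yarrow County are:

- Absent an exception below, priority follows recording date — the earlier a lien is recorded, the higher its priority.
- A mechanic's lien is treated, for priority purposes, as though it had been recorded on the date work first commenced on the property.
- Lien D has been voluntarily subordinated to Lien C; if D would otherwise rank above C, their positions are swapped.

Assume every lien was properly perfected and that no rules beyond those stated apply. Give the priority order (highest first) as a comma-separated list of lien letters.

C, D, B, A

Adjusting effective dates: B is treated as recorded 2015-08-22, the work-commencement date; D is treated as recorded 2015-04-25, the work-commencement date.
Sorted by effective date: D (2015-04-25), C (2015-06-17), B (2015-08-22), A (2015-09-02).
Because D would otherwise rank above C, the subordination swaps them.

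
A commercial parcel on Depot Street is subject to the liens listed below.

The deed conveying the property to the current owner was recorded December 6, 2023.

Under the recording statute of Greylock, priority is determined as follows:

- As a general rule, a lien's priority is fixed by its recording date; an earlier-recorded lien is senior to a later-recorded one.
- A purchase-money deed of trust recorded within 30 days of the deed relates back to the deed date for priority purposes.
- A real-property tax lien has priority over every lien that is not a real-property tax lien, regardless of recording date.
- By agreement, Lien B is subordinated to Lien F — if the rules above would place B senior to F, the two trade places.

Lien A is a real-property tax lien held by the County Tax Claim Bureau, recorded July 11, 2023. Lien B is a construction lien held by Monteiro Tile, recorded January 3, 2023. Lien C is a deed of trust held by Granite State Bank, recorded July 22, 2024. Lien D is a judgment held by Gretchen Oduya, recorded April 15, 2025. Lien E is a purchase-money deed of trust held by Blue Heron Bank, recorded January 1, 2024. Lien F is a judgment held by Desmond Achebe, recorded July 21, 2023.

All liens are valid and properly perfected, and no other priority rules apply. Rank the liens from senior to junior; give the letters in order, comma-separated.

A, F, B, E, C, D

Adjusting effective dates: E was recorded within the 30-day window, so its effective date is the deed date December 6, 2023.
A, as a real-property tax lien, has superpriority and ranks first.
Among the remaining liens, by effective date: B (January 3, 2023), F (July 21, 2023), E (December 6, 2023), C (July 22, 2024), D (April 15, 2025).
Because B would otherwise rank above F, the subordination swaps them.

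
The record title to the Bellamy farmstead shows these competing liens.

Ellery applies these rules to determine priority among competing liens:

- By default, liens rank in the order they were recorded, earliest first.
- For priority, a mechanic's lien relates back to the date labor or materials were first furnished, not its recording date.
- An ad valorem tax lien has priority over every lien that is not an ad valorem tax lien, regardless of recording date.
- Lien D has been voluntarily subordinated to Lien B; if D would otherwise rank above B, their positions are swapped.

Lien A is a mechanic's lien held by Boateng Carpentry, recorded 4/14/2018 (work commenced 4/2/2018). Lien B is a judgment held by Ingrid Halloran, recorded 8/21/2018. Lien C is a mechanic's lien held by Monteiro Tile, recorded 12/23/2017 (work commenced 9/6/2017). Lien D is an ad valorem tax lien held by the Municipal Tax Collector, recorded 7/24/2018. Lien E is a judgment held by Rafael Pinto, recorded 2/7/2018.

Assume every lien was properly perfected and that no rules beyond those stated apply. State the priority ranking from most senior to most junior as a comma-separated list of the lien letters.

B, C, E, A, D

Adjusting effective dates: A relates back to 4/2/2018 (work commenced); C is treated as recorded 9/6/2017, the work-commencement date.
D, as an ad valorem tax lien, has superpriority and ranks first.
Remaining liens by effective date: C (9/6/2017), E (2/7/2018), A (4/2/2018), B (8/21/2018).
D would otherwise be senior to B, so under the subordination agreement D and B exchange positions.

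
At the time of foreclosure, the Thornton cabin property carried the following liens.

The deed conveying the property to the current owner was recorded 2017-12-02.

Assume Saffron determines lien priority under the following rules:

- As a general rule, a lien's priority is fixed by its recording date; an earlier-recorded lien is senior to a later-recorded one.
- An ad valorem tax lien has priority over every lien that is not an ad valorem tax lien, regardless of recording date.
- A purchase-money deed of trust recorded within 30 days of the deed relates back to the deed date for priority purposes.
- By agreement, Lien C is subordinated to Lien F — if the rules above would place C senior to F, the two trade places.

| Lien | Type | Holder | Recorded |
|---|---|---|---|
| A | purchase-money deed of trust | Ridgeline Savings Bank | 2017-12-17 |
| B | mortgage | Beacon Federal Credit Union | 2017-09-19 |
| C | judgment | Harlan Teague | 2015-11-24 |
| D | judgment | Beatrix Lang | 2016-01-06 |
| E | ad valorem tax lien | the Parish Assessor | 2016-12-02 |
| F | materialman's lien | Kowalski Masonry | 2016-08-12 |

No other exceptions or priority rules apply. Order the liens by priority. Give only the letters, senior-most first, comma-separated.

E, F, D, C, B, A

Adjusting effective dates: A relates back to the deed date 2017-12-02.
As an ad valorem tax lien, E is senior to every other lien.
The other liens, earliest effective date first: C (2015-11-24), D (2016-01-06), F (2016-08-12), B (2017-09-19), A (2017-12-02).
Because C would otherwise rank above F, the subordination swaps them.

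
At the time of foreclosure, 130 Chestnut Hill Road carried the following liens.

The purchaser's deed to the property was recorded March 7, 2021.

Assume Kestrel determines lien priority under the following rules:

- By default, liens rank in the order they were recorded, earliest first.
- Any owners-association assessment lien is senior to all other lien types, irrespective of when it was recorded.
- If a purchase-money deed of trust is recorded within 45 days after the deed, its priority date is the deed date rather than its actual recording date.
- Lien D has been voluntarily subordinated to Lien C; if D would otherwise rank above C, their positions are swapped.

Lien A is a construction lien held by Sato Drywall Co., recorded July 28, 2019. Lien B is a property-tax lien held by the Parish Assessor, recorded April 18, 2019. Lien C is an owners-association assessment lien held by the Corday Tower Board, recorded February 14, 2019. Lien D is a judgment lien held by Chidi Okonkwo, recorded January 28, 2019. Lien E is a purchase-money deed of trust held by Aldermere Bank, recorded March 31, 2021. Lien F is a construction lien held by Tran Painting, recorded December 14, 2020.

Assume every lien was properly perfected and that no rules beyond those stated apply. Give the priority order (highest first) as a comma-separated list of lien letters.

C, D, B, A, F, E

Effective dates after the stated exceptions: E relates back to the deed date March 7, 2021.
C is an owners-association assessment lien, so it outranks all other liens regardless of date.
Ordering the rest by effective date: D (January 28, 2019), B (April 18, 2019), A (July 28, 2019), F (December 14, 2020), E (March 7, 2021).
Since D is not senior to C, the subordination leaves the order unchanged.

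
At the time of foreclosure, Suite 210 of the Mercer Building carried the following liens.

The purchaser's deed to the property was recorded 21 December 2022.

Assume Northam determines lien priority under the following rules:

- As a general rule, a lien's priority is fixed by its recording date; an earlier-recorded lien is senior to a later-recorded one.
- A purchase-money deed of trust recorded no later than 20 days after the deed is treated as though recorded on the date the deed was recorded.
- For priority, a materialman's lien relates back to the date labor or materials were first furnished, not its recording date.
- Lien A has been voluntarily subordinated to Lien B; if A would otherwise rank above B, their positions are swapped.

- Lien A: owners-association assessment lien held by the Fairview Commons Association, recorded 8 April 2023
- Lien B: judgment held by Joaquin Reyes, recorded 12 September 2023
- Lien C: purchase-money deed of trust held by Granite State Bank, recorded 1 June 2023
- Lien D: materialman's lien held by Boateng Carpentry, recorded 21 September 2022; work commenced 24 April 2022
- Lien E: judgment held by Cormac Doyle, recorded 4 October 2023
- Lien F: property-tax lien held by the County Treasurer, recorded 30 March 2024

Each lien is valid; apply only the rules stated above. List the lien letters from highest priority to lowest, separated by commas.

First, effective dates: C missed the 20-day window (162 days after the deed), so its recording date stands; D's effective date is 24 April 2022, when work began.
Sorted by effective date: D (24 April 2022), A (8 April 2023), C (1 June 2023), B (12 September 2023), E (4 October 2023), F (30 March 2024).
The subordination applies — A was senior to B — so A and B swap.

D, B, C, A, E, F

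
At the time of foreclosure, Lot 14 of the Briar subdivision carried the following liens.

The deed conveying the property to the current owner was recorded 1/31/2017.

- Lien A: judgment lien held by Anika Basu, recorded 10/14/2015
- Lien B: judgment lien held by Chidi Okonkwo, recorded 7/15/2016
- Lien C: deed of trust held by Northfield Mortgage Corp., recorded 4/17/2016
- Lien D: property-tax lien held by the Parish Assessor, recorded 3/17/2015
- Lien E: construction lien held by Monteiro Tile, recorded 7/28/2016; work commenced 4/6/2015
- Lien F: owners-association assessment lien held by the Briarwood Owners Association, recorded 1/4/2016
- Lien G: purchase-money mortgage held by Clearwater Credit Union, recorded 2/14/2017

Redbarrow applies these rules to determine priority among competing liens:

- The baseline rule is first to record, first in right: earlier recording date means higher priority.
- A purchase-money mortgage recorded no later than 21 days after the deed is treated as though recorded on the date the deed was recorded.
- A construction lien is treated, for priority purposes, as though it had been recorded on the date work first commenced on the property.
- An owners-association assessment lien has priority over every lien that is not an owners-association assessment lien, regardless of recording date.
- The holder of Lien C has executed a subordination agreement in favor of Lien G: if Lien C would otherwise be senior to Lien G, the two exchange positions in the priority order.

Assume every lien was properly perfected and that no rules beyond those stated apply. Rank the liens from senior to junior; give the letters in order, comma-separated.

F, D, E, A, G, B, C

Effective dates: E relates back to 4/6/2015 (work commenced); G was recorded within the 21-day window, so its effective date is the deed date 1/31/2017.
F, as an owners-association assessment lien, has superpriority and ranks first.
Among the remaining liens, by effective date: D (3/17/2015), E (4/6/2015), A (10/14/2015), C (4/17/2016), B (7/15/2016), G (1/31/2017).
The subordination applies — C was senior to G — so C and G swap.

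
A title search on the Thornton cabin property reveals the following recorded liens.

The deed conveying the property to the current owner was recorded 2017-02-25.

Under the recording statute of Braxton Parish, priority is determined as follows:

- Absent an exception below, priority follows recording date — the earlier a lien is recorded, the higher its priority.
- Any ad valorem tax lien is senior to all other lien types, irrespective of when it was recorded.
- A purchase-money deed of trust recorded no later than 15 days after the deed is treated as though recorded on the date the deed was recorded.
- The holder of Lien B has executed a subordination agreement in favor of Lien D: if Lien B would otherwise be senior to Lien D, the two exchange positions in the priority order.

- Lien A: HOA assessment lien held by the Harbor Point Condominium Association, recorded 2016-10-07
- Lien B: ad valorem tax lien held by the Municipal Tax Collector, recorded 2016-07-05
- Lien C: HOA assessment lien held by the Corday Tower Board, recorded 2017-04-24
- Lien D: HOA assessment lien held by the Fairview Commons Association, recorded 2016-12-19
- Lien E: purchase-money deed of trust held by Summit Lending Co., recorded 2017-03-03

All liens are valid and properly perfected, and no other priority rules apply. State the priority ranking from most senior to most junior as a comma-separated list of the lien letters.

First, effective dates: E relates back to the deed date 2017-02-25.
B is an ad valorem tax lien, so it outranks all other liens regardless of date.
Ordering the rest by effective date: A (2016-10-07), D (2016-12-19), E (2017-02-25), C (2017-04-24).
B would otherwise be senior to D, so under the subordination agreement B and D exchange positions.

D, A, B, E, C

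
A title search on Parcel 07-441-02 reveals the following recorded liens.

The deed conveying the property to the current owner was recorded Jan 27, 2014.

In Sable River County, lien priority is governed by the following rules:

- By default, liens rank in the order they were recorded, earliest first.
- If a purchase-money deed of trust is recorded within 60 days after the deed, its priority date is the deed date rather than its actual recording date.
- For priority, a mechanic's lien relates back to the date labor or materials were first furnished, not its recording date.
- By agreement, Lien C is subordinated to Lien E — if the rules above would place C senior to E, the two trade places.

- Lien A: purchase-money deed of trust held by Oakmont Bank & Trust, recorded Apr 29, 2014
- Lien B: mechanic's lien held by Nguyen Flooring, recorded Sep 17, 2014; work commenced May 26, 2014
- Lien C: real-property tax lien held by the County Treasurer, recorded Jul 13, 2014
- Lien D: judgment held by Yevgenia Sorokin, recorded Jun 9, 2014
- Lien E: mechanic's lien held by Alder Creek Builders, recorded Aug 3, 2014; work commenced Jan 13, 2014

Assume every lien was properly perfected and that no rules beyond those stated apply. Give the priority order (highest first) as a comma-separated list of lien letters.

E, A, B, D, C

First, effective dates: A was recorded 92 days after the deed — beyond 60 days — so no relation-back applies; B relates back to May 26, 2014 (work commenced); E's effective date is Jan 13, 2014, when work began.
By effective date: E (Jan 13, 2014), A (Apr 29, 2014), B (May 26, 2014), D (Jun 9, 2014), C (Jul 13, 2014).
Since C is not senior to E, the subordination leaves the order unchanged.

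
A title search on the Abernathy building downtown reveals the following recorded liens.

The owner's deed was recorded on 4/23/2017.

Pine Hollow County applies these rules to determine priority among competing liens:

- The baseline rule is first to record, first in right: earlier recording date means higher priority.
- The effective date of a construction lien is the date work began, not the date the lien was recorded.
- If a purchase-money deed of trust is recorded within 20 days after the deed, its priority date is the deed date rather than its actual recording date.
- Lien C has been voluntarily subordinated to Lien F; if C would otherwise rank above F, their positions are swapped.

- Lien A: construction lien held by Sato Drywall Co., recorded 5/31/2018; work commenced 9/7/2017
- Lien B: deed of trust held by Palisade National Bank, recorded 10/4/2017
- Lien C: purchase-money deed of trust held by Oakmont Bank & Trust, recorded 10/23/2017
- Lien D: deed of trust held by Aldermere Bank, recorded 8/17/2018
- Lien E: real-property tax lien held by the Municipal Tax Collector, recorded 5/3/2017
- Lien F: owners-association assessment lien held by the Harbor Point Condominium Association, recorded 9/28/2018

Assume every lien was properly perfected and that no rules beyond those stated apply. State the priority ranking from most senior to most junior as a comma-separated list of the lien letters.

Effective dates: A's effective date is 9/7/2017, when work began; C missed the 20-day window (183 days after the deed), so its recording date stands.
By effective date: E (5/3/2017), A (9/7/2017), B (10/4/2017), C (10/23/2017), D (8/17/2018), F (9/28/2018).
C is senior to F before the subordination, so the two trade places.

E, A, B, F, D, C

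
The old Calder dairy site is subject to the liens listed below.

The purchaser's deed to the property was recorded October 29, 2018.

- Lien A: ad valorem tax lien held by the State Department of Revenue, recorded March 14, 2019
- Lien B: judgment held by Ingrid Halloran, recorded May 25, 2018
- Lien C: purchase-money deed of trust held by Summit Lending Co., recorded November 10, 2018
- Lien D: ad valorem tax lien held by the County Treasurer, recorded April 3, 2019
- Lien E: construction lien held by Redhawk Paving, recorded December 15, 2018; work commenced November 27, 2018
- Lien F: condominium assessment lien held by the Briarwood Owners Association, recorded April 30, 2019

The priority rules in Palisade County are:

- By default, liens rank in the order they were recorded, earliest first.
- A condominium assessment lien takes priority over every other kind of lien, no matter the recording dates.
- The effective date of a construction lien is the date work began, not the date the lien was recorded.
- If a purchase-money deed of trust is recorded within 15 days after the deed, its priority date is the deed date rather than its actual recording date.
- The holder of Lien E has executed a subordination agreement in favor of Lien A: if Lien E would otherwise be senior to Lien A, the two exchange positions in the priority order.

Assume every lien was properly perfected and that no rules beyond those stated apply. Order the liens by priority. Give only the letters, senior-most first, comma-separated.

F, B, C, A, E, D

First, effective dates: C relates back to the deed date October 29, 2018; E relates back to November 27, 2018 (work commenced).
F is a condominium assessment lien and takes priority over every other lien.
Remaining liens by effective date: B (May 25, 2018), C (October 29, 2018), E (November 27, 2018), A (March 14, 2019), D (April 3, 2019).
E would otherwise be senior to A, so under the subordination agreement E and A exchange positions.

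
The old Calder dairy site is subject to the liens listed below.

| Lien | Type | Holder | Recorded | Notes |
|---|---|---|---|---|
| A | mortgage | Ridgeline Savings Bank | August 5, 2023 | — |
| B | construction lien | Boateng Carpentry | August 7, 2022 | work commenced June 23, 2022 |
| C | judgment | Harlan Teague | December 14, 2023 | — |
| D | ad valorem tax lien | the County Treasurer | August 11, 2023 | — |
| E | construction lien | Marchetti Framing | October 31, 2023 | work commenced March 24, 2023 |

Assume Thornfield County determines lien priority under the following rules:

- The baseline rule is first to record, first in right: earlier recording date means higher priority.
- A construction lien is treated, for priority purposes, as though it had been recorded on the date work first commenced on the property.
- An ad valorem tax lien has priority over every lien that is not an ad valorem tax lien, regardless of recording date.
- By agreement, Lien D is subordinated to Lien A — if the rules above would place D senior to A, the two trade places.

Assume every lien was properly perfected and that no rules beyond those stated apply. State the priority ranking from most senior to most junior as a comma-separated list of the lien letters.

Effective dates: B relates back to June 23, 2022 (work commenced); E relates back to March 24, 2023 (work commenced).
D, as an ad valorem tax lien, has superpriority and ranks first.
Ordering the rest by effective date: B (June 23, 2022), E (March 24, 2023), A (August 5, 2023), C (December 14, 2023).
The subordination applies — D was senior to A — so D and A swap.

A, B, E, D, C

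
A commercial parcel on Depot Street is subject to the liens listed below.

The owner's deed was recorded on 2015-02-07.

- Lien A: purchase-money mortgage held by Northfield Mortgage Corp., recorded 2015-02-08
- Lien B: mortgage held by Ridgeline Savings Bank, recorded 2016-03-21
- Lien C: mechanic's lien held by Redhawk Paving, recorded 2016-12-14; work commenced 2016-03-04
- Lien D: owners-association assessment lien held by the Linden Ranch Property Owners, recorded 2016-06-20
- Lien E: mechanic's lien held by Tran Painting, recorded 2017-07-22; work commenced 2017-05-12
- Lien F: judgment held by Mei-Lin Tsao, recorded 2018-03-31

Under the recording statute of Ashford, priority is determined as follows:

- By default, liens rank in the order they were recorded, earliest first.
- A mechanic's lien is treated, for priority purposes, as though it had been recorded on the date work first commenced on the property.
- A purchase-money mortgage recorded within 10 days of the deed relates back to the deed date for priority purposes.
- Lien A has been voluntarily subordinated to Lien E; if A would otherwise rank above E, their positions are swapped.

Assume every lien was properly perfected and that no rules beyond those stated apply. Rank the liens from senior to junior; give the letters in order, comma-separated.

Adjusting effective dates: A was recorded within the 10-day window, so its effective date is the deed date 2015-02-07; C is treated as recorded 2016-03-04, the work-commencement date; E's effective date is 2017-05-12, when work began.
By effective date, earliest first: A (2015-02-07), C (2016-03-04), B (2016-03-21), D (2016-06-20), E (2017-05-12), F (2018-03-31).
The subordination applies — A was senior to E — so A and E swap.

E, C, B, D, A, F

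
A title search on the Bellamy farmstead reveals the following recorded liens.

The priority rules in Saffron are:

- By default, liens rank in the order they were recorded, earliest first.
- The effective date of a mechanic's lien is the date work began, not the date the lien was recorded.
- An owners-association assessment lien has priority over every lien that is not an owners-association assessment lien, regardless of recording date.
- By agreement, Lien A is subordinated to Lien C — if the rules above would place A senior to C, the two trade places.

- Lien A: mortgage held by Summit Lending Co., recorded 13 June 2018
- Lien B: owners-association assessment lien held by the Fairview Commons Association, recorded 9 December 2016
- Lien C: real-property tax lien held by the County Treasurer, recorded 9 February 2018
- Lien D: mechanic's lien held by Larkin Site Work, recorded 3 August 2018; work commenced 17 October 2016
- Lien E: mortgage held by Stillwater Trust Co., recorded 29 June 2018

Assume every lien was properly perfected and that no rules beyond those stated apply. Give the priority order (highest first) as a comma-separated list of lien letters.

B, D, C, A, E

Effective dates after the stated exceptions: D is treated as recorded 17 October 2016, the work-commencement date.
B is an owners-association assessment lien and takes priority over every other lien.
The other liens, earliest effective date first: D (17 October 2016), C (9 February 2018), A (13 June 2018), E (29 June 2018).
Since A is not senior to C, the subordination leaves the order unchanged.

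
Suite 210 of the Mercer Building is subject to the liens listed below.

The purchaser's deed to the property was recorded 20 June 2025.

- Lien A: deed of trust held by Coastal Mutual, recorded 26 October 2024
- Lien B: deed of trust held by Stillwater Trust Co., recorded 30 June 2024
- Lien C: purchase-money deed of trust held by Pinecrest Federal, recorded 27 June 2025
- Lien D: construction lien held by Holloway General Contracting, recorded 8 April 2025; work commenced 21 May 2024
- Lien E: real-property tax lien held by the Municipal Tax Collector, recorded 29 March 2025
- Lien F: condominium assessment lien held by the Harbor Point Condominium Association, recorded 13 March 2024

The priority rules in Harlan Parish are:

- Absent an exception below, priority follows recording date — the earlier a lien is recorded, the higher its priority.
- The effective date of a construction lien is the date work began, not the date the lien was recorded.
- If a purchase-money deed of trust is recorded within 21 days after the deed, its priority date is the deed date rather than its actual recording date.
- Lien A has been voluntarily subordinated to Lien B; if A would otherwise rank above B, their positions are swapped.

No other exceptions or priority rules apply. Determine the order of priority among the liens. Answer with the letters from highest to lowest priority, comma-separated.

F, D, B, A, E, C

Adjusting effective dates: C relates back to the deed date 20 June 2025; D's effective date is 21 May 2024, when work began.
Sorted by effective date: F (13 March 2024), D (21 May 2024), B (30 June 2024), A (26 October 2024), E (29 March 2025), C (20 June 2025).
A already ranks below B; the subordination has no effect.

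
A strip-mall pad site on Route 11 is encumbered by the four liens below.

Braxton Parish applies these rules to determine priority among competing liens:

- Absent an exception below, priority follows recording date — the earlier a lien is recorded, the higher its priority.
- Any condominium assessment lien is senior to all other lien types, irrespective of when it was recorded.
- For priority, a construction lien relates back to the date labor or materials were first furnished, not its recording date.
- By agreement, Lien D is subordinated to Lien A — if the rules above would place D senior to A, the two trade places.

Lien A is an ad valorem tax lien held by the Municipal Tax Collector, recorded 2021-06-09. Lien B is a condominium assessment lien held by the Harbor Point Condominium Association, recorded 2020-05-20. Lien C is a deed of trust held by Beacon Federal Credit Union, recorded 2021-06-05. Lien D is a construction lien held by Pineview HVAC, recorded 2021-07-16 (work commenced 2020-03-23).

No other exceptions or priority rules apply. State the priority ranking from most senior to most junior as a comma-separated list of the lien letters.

B, A, C, D

Effective dates: D's effective date is 2020-03-23, when work began.
B is a condominium assessment lien and takes priority over every other lien.
Remaining liens by effective date: D (2020-03-23), C (2021-06-05), A (2021-06-09).
D is senior to A before the subordination, so the two trade places.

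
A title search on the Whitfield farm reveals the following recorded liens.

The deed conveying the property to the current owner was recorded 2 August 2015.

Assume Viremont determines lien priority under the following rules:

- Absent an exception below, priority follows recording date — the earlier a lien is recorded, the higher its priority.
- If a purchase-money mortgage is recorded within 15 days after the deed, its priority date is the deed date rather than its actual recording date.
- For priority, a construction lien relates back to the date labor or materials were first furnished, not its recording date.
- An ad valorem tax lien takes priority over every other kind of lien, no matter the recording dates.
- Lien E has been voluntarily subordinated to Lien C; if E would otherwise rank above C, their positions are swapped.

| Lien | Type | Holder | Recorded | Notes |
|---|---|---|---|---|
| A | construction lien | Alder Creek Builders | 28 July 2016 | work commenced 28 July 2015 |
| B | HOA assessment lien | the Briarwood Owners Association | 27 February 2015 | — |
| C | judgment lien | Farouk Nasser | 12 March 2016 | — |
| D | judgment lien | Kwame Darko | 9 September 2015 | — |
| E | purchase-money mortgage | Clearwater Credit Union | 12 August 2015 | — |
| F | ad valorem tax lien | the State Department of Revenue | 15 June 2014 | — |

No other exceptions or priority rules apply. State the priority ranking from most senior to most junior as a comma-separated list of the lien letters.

F, B, A, C, D, E

Adjusting effective dates: A's effective date is 28 July 2015, when work began; E relates back to the deed date 2 August 2015.
F is an ad valorem tax lien, so it outranks all other liens regardless of date.
Remaining liens by effective date: B (27 February 2015), A (28 July 2015), E (2 August 2015), D (9 September 2015), C (12 March 2016).
E would otherwise be senior to C, so under the subordination agreement E and C exchange positions.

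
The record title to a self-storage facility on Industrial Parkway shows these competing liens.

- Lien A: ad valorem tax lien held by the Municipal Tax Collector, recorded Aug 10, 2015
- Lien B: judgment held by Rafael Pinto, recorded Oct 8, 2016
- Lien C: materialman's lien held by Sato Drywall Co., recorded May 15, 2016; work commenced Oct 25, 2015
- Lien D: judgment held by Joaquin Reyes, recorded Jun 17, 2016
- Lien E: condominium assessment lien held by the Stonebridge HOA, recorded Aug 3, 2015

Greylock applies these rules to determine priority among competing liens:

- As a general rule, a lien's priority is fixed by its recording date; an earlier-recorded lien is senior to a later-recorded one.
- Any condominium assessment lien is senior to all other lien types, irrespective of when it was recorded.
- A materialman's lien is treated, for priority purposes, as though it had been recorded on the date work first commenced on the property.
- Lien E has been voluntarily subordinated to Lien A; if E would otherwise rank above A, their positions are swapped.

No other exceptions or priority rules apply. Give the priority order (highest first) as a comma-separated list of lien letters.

A, E, C, D, B

Effective dates after the stated exceptions: C relates back to Oct 25, 2015 (work commenced).
As a condominium assessment lien, E is senior to every other lien.
Ordering the rest by effective date: A (Aug 10, 2015), C (Oct 25, 2015), D (Jun 17, 2016), B (Oct 8, 2016).
The subordination applies — E was senior to A — so E and A swap.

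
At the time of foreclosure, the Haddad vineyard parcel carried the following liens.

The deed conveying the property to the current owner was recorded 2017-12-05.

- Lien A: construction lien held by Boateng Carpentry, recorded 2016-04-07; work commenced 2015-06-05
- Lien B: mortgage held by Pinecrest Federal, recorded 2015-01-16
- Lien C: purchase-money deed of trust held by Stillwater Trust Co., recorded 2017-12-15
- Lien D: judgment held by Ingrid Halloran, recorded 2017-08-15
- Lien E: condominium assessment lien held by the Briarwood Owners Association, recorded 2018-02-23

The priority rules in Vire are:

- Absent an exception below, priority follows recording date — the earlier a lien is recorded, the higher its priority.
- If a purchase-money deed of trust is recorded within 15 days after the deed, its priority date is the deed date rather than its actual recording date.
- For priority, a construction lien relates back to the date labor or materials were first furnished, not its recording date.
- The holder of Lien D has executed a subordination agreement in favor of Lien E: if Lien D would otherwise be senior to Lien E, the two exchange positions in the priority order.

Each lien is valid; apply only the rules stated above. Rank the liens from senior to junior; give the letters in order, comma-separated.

Effective dates after the stated exceptions: A relates back to 2015-06-05 (work commenced); C relates back to the deed date 2017-12-05.
Sorted by effective date: B (2015-01-16), A (2015-06-05), D (2017-08-15), C (2017-12-05), E (2018-02-23).
The subordination applies — D was senior to E — so D and E swap.

B, A, E, C, D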